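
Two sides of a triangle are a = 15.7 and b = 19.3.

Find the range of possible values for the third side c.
Triangle inequality: |a − b| < c < a + b
|a − b| = |15.7 − 19.3| = 3.6
a + b = 15.7 + 19.3 = 35

3.6 < c < 35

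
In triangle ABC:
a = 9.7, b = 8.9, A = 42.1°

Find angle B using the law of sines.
a/sin(A) = b/sin(B)  ⇒  sin(B) = b·sin(A)/a = 8.9·sin(42.1°)/9.7
sin(42.1°) ≈ 0.670427
sin(B) ≈ 8.9·0.670427/9.7 ≈ 5.9668/9.7 ≈ 0.615134
B = arcsin(0.615134) ≈ 37.9616°
(Since b ≤ a we need B ≤ A, so the obtuse alternative 180° − 37.9616° ≈ 142.038° is rejected.)

B = 37.96°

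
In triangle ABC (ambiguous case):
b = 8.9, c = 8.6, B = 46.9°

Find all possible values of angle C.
b/sin(B) = c/sin(C)  ⇒  sin(C) = c·sin(B)/b = 8.6·sin(46.9°)/8.9
sin(46.9°) ≈ 0.730162
sin(C) ≈ 8.6·0.730162/8.9 ≈ 6.2794/8.9 ≈ 0.70555
Candidate 1: C₁ = arcsin(0.70555) ≈ 44.874°  →  A = 180° − 46.9° − 44.874° ≈ 88.226° > 0, valid
Candidate 2: C₂ = 180° − C₁ ≈ 135.126°  →  A = 180° − 46.9° − 135.126° ≈ -2.026° ≤ 0, not a valid triangle

C = 44.87° (one solution)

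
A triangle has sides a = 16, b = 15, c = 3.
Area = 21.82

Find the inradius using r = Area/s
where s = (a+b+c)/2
s = (16 + 15 + 3)/2 = 34/2 = 17
r = Area/s = 21.82/17 ≈ 1.28353

r = 1.284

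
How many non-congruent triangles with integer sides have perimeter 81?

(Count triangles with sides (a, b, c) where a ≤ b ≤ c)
Let a ≤ b ≤ c with a + b + c = 81. The only binding inequality is a + b > c, i.e. 81 − c > c, so c < 81/2; and c ≥ 81/3 since c is the largest side.
So 27 ≤ c ≤ 40. For each c, b runs from ⌈(81 − c)/2⌉ up to c (then a = 81 − b − c satisfies 1 ≤ a ≤ b automatically), giving c − ⌈(81 − c)/2⌉ + 1 choices.
Summing over c: 1 + 2 + 4 + 5 + … + 19 + 20  (14 terms, c = 27, …, 40) = 147
Check (closed form: nearest integer to p²/48 for even p, (p+3)²/48 for odd p): (81+3)²/48 = 84²/48 = 7056/48 ≈ 147.00 → 147

147 triangles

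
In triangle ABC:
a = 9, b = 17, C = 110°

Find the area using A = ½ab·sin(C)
A = ½·a·b·sin(C) = ½·9·17·sin(110°)
sin(110°) ≈ 0.939693
A ≈ ½·153·0.939693 = 76.5·0.939693 ≈ 71.8865

Area = 71.89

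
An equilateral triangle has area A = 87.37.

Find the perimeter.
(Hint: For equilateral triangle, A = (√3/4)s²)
A = (√3/4)s²  ⇒  s² = 4A/√3 = 4·87.37/√3 = 349.48/1.73205 ≈ 201.772
s ≈ √201.772 ≈ 14.2047
Perimeter = 3s ≈ 3·14.2047 ≈ 42.614

Perimeter = 42.61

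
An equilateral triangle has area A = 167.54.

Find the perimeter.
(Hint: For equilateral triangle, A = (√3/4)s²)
A = (√3/4)s²  ⇒  s² = 4A/√3 = 4·167.54/√3 = 670.16/1.73205 ≈ 386.917
s ≈ √386.917 ≈ 19.6702
Perimeter = 3s ≈ 3·19.6702 ≈ 59.0106

Perimeter = 59.01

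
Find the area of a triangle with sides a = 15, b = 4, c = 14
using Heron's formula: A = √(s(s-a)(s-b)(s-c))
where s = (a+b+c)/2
s = (15 + 4 + 14)/2 = 33/2 = 16.5
s − a = 1.5, s − b = 12.5, s − c = 2.5
s(s−a)(s−b)(s−c) = 16.5·1.5·12.5·2.5 = 773.4375
Area = √773.4375 ≈ 27.8107

s = 16.5, Area = 27.81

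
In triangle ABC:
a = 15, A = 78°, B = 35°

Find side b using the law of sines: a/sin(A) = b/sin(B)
a/sin(A) = b/sin(B)  ⇒  b = a·sin(B)/sin(A) = 15·sin(35°)/sin(78°)
sin(35°) ≈ 0.573576, sin(78°) ≈ 0.978148
b ≈ 15·0.573576/0.978148 ≈ 8.60365/0.978148 ≈ 8.79586

b = 8.796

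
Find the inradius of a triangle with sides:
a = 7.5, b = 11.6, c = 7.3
r = Area/s where s is the semi-perimeter.
s = (7.5 + 11.6 + 7.3)/2 = 26.4/2 = 13.2
Area = √(s(s−a)(s−b)(s−c)) = √(13.2·5.7·1.6·5.9) ≈ √710.266 ≈ 26.6508
r ≈ 26.6508/13.2 ≈ 2.019

r = 2.019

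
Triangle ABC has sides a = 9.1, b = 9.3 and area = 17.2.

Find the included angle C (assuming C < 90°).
Area = ½·a·b·sin(C)  ⇒  sin(C) = 2·Area/(a·b) = 2·17.2/(9.1·9.3) = 34.4/84.63 ≈ 0.406475
C = arcsin(0.406475) ≈ 23.9836° (taking the acute solution since C < 90°)

C = 23.98°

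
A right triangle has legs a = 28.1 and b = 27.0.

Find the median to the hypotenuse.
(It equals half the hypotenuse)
Hypotenuse c = √(a² + b²) = √(789.61 + 729) = √1518.61 ≈ 38.9693
Median to hypotenuse = c/2 ≈ 38.9693/2 ≈ 19.4847

Median = 19.48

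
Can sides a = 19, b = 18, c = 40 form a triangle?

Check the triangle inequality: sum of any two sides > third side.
a + b vs c: 19 + 18 = 37 ≤ 40  ✗
a + c vs b: 19 + 40 = 59 > 18  ✓
b + c vs a: 18 + 40 = 58 > 19  ✓

No: 19 + 18 = 37 is not > 40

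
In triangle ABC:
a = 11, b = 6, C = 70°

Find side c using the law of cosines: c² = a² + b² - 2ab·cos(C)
c² = 11² + 6² − 2·11·6·cos(70°)
cos(70°) ≈ 0.34202
c² ≈ 121 + 36 − 132·(0.34202) ≈ 157 − 45.1467 ≈ 111.853
c ≈ √111.853 ≈ 10.5761

c = 10.58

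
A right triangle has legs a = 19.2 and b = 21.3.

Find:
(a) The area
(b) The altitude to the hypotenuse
(a) The legs are perpendicular, so Area = ½·a·b = ½·19.2·21.3 = ½·408.96 = 204.48
(b) Hypotenuse c = √(a² + b²) = √(368.64 + 453.69) = √822.33 ≈ 28.6763
    Area = ½·c·h_c  ⇒  h_c = 2·Area/c = 408.96/28.6763 ≈ 14.2613

Area = 204.48, h_c = 14.26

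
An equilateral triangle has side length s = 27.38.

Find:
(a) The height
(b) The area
(a) The height splits the triangle into two 30-60-90 halves: h = s·√3/2 = 27.38·1.73205/2 ≈ 47.4236/2 ≈ 23.7118
(b) Area = (√3/4)·s² = (√3/4)·27.38² = (√3/4)·749.6644 ≈ 0.433013·749.6644 ≈ 324.614

Height = 23.71, Area = 324.6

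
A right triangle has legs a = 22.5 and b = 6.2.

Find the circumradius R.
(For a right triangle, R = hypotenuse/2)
Hypotenuse c = √(a² + b²) = √(506.25 + 38.44) = √544.69 ≈ 23.3386
R = c/2 ≈ 23.3386/2 ≈ 11.6693

R = 11.67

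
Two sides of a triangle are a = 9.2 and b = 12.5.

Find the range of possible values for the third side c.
Triangle inequality: |a − b| < c < a + b
|a − b| = |9.2 − 12.5| = 3.3
a + b = 9.2 + 12.5 = 21.7

3.3 < c < 21.7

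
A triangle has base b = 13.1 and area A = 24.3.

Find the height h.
A = ½·b·h  ⇒  h = 2A/b = 2·24.3/13.1 = 48.6/13.1 ≈ 3.70992

h = 3.71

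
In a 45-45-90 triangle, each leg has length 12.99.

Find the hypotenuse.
In a 45-45-90 triangle the sides are in ratio 1 : 1 : √2, so hypotenuse = leg·√2.
Hypotenuse = 12.99·√2 ≈ 12.99·1.41421 ≈ 18.3706

Hypotenuse = 12.99√2 = 18.37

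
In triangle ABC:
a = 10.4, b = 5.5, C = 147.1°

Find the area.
Two sides and the included angle (SAS): A = ½·a·b·sin(C) = ½·10.4·5.5·sin(147.1°)
sin(147.1°) ≈ 0.543174
A ≈ ½·57.2·0.543174 = 28.6·0.543174 ≈ 15.5348

Area = 15.53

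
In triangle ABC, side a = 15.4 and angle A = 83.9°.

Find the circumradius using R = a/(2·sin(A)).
R = a/(2·sin(A)) = 15.4/(2·sin(83.9°))
sin(83.9°) ≈ 0.994338
R ≈ 15.4/(2·0.994338) = 15.4/1.98868 ≈ 7.74385

R = 7.744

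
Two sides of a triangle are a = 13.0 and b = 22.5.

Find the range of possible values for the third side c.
Triangle inequality: |a − b| < c < a + b
|a − b| = |13.0 − 22.5| = 9.5
a + b = 13.0 + 22.5 = 35.5

9.5 < c < 35.5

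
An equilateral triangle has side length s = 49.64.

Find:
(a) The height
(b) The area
(a) The height splits the triangle into two 30-60-90 halves: h = s·√3/2 = 49.64·1.73205/2 ≈ 85.979/2 ≈ 42.9895
(b) Area = (√3/4)·s² = (√3/4)·49.64² = (√3/4)·2464.1296 ≈ 0.433013·2464.1296 ≈ 1067

Height = 42.99, Area = 1067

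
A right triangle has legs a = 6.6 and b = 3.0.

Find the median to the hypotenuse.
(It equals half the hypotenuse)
Hypotenuse c = √(a² + b²) = √(43.56 + 9) = √52.56 ≈ 7.24983
Median to hypotenuse = c/2 ≈ 7.24983/2 ≈ 3.62491

Median = 3.625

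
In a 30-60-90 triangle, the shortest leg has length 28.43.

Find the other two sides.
In a 30-60-90 triangle the sides are in ratio 1 : √3 : 2 (short leg : long leg : hypotenuse).
Long leg = 28.43·√3 ≈ 28.43·1.73205 ≈ 49.2422
Hypotenuse = 2·28.43 = 56.86

Long leg = 28.43√3 = 49.24, Hypotenuse = 56.86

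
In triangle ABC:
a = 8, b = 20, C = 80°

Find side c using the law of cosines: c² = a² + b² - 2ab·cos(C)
c² = 8² + 20² − 2·8·20·cos(80°)
cos(80°) ≈ 0.173648
c² ≈ 64 + 400 − 320·(0.173648) ≈ 464 − 55.5674 ≈ 408.433
c ≈ √408.433 ≈ 20.2097

c = 20.21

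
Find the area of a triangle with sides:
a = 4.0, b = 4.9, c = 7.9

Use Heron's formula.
s = (4.0 + 4.9 + 7.9)/2 = 16.8/2 = 8.4
s − a = 4.4, s − b = 3.5, s − c = 0.5
s(s−a)(s−b)(s−c) = 8.4·4.4·3.5·0.5 ≈ 64.68
Area = √64.68 ≈ 8.04239

Area = 8.042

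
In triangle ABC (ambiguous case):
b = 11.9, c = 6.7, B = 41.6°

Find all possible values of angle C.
b/sin(B) = c/sin(C)  ⇒  sin(C) = c·sin(B)/b = 6.7·sin(41.6°)/11.9
sin(41.6°) ≈ 0.663926
sin(C) ≈ 6.7·0.663926/11.9 ≈ 4.44831/11.9 ≈ 0.373807
Candidate 1: C₁ = arcsin(0.373807) ≈ 21.9506°  →  A = 180° − 41.6° − 21.9506° ≈ 116.449° > 0, valid
Candidate 2: C₂ = 180° − C₁ ≈ 158.049°  →  A = 180° − 41.6° − 158.049° ≈ -19.6494° ≤ 0, not a valid triangle

C = 21.95° (one solution)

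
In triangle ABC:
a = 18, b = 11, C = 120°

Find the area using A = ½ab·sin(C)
A = ½·a·b·sin(C) = ½·18·11·sin(120°)
sin(120°) ≈ 0.866025
A ≈ ½·198·0.866025 = 99·0.866025 ≈ 85.7365

Area = 85.74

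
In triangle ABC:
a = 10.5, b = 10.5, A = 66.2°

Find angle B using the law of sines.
a/sin(A) = b/sin(B)  ⇒  sin(B) = b·sin(A)/a = 10.5·sin(66.2°)/10.5
sin(66.2°) ≈ 0.91496
sin(B) ≈ 10.5·0.91496/10.5 ≈ 9.60708/10.5 ≈ 0.91496
B = arcsin(0.91496) ≈ 66.2°
(Since b ≤ a we need B ≤ A, so the obtuse alternative 180° − 66.2° ≈ 113.8° is rejected.)

B = 66.2°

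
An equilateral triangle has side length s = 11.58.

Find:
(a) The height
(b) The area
(a) The height splits the triangle into two 30-60-90 halves: h = s·√3/2 = 11.58·1.73205/2 ≈ 20.0571/2 ≈ 10.0286
(b) Area = (√3/4)·s² = (√3/4)·11.58² = (√3/4)·134.0964 ≈ 0.433013·134.0964 ≈ 58.0654

Height = 10.03, Area = 58.07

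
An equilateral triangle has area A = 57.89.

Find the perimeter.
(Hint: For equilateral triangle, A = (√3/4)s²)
A = (√3/4)s²  ⇒  s² = 4A/√3 = 4·57.89/√3 = 231.56/1.73205 ≈ 133.691
s ≈ √133.691 ≈ 11.5625
Perimeter = 3s ≈ 3·11.5625 ≈ 34.6875

Perimeter = 34.69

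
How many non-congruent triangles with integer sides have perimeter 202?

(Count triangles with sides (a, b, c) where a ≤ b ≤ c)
Let a ≤ b ≤ c with a + b + c = 202. The only binding inequality is a + b > c, i.e. 202 − c > c, so c < 202/2; and c ≥ 202/3 since c is the largest side.
So 68 ≤ c ≤ 100. For each c, b runs from ⌈(202 − c)/2⌉ up to c (then a = 202 − b − c satisfies 1 ≤ a ≤ b automatically), giving c − ⌈(202 − c)/2⌉ + 1 choices.
Summing over c: 2 + 3 + 5 + 6 + … + 48 + 50  (33 terms, c = 68, …, 100) = 850
Check (closed form: nearest integer to p²/48 for even p, (p+3)²/48 for odd p): 202²/48 = 40804/48 ≈ 850.08 → 850

850 triangles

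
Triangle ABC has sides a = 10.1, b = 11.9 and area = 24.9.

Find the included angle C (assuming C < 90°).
Area = ½·a·b·sin(C)  ⇒  sin(C) = 2·Area/(a·b) = 2·24.9/(10.1·11.9) = 49.8/120.19 ≈ 0.414344
C = arcsin(0.414344) ≈ 24.478° (taking the acute solution since C < 90°)

C = 24.48°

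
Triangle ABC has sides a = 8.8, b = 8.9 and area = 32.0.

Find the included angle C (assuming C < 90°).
Area = ½·a·b·sin(C)  ⇒  sin(C) = 2·Area/(a·b) = 2·32.0/(8.8·8.9) = 64/78.32 ≈ 0.81716
C = arcsin(0.81716) ≈ 54.8015° (taking the acute solution since C < 90°)

C = 54.8°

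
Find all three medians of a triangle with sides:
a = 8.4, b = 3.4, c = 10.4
Median formula: m_a = ½√(2b² + 2c² − a²) (and cyclically). a² = 70.56, b² = 11.56, c² = 108.16.
m_a = ½√(2·11.56 + 2·108.16 − 70.56) = ½√168.88 ≈ ½·12.9954 ≈ 6.49769
m_b = ½√(2·70.56 + 2·108.16 − 11.56) = ½√345.88 ≈ ½·18.5978 ≈ 9.29892
m_c = ½√(2·70.56 + 2·11.56 − 108.16) = ½√56.08 ≈ ½·7.48866 ≈ 3.74433

m_a = 6.498, m_b = 9.299, m_c = 3.744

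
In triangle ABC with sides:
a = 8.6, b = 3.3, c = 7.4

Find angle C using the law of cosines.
c² = a² + b² − 2ab·cos(C)  ⇒  cos(C) = (a² + b² − c²)/(2ab)
cos(C) = (8.6² + 3.3² − 7.4²)/(2·8.6·3.3) = (73.96 + 10.89 − 54.76)/56.76 = 30.09/56.76 ≈ 0.530127
C = arccos(0.530127) ≈ 57.986°

C = 57.99°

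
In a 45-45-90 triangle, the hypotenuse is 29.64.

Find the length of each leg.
In a 45-45-90 triangle hypotenuse = leg·√2, so leg = hypotenuse/√2.
Leg = 29.64/√2 ≈ 29.64/1.41421 ≈ 20.9586

Each leg = 20.96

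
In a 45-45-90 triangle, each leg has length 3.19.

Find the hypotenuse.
In a 45-45-90 triangle the sides are in ratio 1 : 1 : √2, so hypotenuse = leg·√2.
Hypotenuse = 3.19·√2 ≈ 3.19·1.41421 ≈ 4.51134

Hypotenuse = 3.19√2 = 4.511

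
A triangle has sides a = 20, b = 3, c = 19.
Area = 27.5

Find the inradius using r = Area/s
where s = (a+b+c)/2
s = (20 + 3 + 19)/2 = 42/2 = 21
r = Area/s = 27.5/21 ≈ 1.30952

r = 1.31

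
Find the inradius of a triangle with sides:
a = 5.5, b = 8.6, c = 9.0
r = Area/s where s is the semi-perimeter.
s = (5.5 + 8.6 + 9.0)/2 = 23.1/2 = 11.55
Area = √(s(s−a)(s−b)(s−c)) = √(11.55·6.05·2.95·2.55) ≈ √525.653 ≈ 22.9271
r ≈ 22.9271/11.55 ≈ 1.98503

r = 1.985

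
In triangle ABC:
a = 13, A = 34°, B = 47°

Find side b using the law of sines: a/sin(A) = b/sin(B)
a/sin(A) = b/sin(B)  ⇒  b = a·sin(B)/sin(A) = 13·sin(47°)/sin(34°)
sin(47°) ≈ 0.731354, sin(34°) ≈ 0.559193
b ≈ 13·0.731354/0.559193 ≈ 9.5076/0.559193 ≈ 17.0024

b = 17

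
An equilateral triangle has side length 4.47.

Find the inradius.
r = Area/s with s the semi-perimeter.
Area = (√3/4)·4.47² = (√3/4)·19.9809 ≈ 0.433013·19.9809 ≈ 8.65198
s = 3·4.47/2 = 6.705
r ≈ 8.65198/6.705 ≈ 1.29038
(Equivalently r = side/(2√3) = 4.47/3.4641 ≈ 1.29038.)

r = 1.29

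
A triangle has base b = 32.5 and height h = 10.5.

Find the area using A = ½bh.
A = ½·b·h = ½·32.5·10.5 = ½·341.25 = 170.625

Area = 170.625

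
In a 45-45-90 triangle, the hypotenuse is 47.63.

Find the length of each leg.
In a 45-45-90 triangle hypotenuse = leg·√2, so leg = hypotenuse/√2.
Leg = 47.63/√2 ≈ 47.63/1.41421 ≈ 33.6795

Each leg = 33.68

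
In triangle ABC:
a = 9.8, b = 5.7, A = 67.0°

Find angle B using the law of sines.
a/sin(A) = b/sin(B)  ⇒  sin(B) = b·sin(A)/a = 5.7·sin(67.0°)/9.8
sin(67.0°) ≈ 0.920505
sin(B) ≈ 5.7·0.920505/9.8 ≈ 5.24688/9.8 ≈ 0.535396
B = arcsin(0.535396) ≈ 32.3707°
(Since b ≤ a we need B ≤ A, so the obtuse alternative 180° − 32.3707° ≈ 147.629° is rejected.)

B = 32.37°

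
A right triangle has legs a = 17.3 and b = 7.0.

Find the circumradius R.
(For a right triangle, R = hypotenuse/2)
Hypotenuse c = √(a² + b²) = √(299.29 + 49) = √348.29 ≈ 18.6625
R = c/2 ≈ 18.6625/2 ≈ 9.33126

R = 9.331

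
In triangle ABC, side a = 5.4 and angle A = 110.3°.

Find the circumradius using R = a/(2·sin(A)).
R = a/(2·sin(A)) = 5.4/(2·sin(110.3°))
sin(110.3°) ≈ 0.937889
R ≈ 5.4/(2·0.937889) = 5.4/1.87578 ≈ 2.87881

R = 2.879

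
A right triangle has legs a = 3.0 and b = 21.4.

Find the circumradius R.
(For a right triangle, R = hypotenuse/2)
Hypotenuse c = √(a² + b²) = √(9 + 457.96) = √466.96 ≈ 21.6093
R = c/2 ≈ 21.6093/2 ≈ 10.8046

R = 10.8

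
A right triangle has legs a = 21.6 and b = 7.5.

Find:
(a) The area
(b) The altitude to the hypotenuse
(a) The legs are perpendicular, so Area = ½·a·b = ½·21.6·7.5 = ½·162 = 81
(b) Hypotenuse c = √(a² + b²) = √(466.56 + 56.25) = √522.81 ≈ 22.865
    Area = ½·c·h_c  ⇒  h_c = 2·Area/c = 162/22.865 ≈ 7.08505

Area = 81, h_c = 7.085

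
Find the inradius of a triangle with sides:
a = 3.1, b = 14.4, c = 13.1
r = Area/s where s is the semi-perimeter.
s = (3.1 + 14.4 + 13.1)/2 = 30.6/2 = 15.3
Area = √(s(s−a)(s−b)(s−c)) = √(15.3·12.2·0.9·2.2) ≈ √369.587 ≈ 19.2246
r ≈ 19.2246/15.3 ≈ 1.25651

r = 1.257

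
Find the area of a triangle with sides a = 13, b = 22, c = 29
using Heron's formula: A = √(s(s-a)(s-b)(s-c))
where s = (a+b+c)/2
s = (13 + 22 + 29)/2 = 64/2 = 32
s − a = 19, s − b = 10, s − c = 3
s(s−a)(s−b)(s−c) = 32·19·10·3 = 18240
Area = √18240 ≈ 135.056

s = 32.0, Area = 135.1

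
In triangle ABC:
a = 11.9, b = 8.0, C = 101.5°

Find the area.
Two sides and the included angle (SAS): A = ½·a·b·sin(C) = ½·11.9·8.0·sin(101.5°)
sin(101.5°) ≈ 0.979925
A ≈ ½·95.2·0.979925 = 47.6·0.979925 ≈ 46.6444

Area = 46.64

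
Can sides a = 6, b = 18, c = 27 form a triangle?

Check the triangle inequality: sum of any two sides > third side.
a + b vs c: 6 + 18 = 24 ≤ 27  ✗
a + c vs b: 6 + 27 = 33 > 18  ✓
b + c vs a: 18 + 27 = 45 > 6  ✓

No: 6 + 18 = 24 is not > 27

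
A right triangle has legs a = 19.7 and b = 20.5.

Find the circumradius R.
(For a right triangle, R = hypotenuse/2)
Hypotenuse c = √(a² + b²) = √(388.09 + 420.25) = √808.34 ≈ 28.4313
R = c/2 ≈ 28.4313/2 ≈ 14.2157

R = 14.22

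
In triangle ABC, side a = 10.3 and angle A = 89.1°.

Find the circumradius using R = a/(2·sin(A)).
R = a/(2·sin(A)) = 10.3/(2·sin(89.1°))
sin(89.1°) ≈ 0.999877
R ≈ 10.3/(2·0.999877) = 10.3/1.99975 ≈ 5.15064

R = 5.151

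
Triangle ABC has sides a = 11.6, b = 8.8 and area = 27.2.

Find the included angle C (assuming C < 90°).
Area = ½·a·b·sin(C)  ⇒  sin(C) = 2·Area/(a·b) = 2·27.2/(11.6·8.8) = 54.4/102.08 ≈ 0.532915
C = arcsin(0.532915) ≈ 32.2026° (taking the acute solution since C < 90°)

C = 32.2°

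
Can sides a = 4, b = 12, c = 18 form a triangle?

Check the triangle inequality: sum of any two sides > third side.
a + b vs c: 4 + 12 = 16 ≤ 18  ✗
a + c vs b: 4 + 18 = 22 > 12  ✓
b + c vs a: 12 + 18 = 30 > 4  ✓

No: 4 + 12 = 16 is not > 18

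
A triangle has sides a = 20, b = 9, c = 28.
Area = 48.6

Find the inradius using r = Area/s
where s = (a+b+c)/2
s = (20 + 9 + 28)/2 = 57/2 = 28.5
r = Area/s = 48.6/28.5 ≈ 1.70526

r = 1.705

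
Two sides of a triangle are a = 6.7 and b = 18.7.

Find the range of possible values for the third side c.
Triangle inequality: |a − b| < c < a + b
|a − b| = |6.7 − 18.7| = 12
a + b = 6.7 + 18.7 = 25.4

12 < c < 25.4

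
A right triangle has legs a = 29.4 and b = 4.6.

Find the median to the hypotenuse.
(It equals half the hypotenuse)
Hypotenuse c = √(a² + b²) = √(864.36 + 21.16) = √885.52 ≈ 29.7577
Median to hypotenuse = c/2 ≈ 29.7577/2 ≈ 14.8788

Median = 14.88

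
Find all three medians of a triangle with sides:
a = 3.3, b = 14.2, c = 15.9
Median formula: m_a = ½√(2b² + 2c² − a²) (and cyclically). a² = 10.89, b² = 201.64, c² = 252.81.
m_a = ½√(2·201.64 + 2·252.81 − 10.89) = ½√898.01 ≈ ½·29.9668 ≈ 14.9834
m_b = ½√(2·10.89 + 2·252.81 − 201.64) = ½√325.76 ≈ ½·18.0488 ≈ 9.02441
m_c = ½√(2·10.89 + 2·201.64 − 252.81) = ½√172.25 ≈ ½·13.1244 ≈ 6.5622

m_a = 14.98, m_b = 9.024, m_c = 6.562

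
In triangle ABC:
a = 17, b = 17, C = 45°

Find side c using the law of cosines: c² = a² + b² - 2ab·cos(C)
c² = 17² + 17² − 2·17·17·cos(45°)
cos(45°) ≈ 0.707107
c² ≈ 289 + 289 − 578·(0.707107) ≈ 578 − 408.708 ≈ 169.292
c ≈ √169.292 ≈ 13.0112

c = 13.01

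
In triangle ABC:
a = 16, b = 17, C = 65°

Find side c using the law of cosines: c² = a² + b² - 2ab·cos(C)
c² = 16² + 17² − 2·16·17·cos(65°)
cos(65°) ≈ 0.422618
c² ≈ 256 + 289 − 544·(0.422618) ≈ 545 − 229.904 ≈ 315.096
c ≈ √315.096 ≈ 17.7509

c = 17.75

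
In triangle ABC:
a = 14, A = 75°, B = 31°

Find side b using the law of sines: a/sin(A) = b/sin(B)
a/sin(A) = b/sin(B)  ⇒  b = a·sin(B)/sin(A) = 14·sin(31°)/sin(75°)
sin(31°) ≈ 0.515038, sin(75°) ≈ 0.965926
b ≈ 14·0.515038/0.965926 ≈ 7.21053/0.965926 ≈ 7.46489

b = 7.465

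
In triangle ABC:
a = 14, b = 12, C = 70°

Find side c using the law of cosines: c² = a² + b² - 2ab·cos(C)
c² = 14² + 12² − 2·14·12·cos(70°)
cos(70°) ≈ 0.34202
c² ≈ 196 + 144 − 336·(0.34202) ≈ 340 − 114.919 ≈ 225.081
c ≈ √225.081 ≈ 15.0027

c = 15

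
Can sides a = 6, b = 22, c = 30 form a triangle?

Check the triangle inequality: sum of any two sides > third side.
a + b vs c: 6 + 22 = 28 ≤ 30  ✗
a + c vs b: 6 + 30 = 36 > 22  ✓
b + c vs a: 22 + 30 = 52 > 6  ✓

No: 6 + 22 = 28 is not > 30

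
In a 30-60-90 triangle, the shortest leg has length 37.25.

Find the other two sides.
In a 30-60-90 triangle the sides are in ratio 1 : √3 : 2 (short leg : long leg : hypotenuse).
Long leg = 37.25·√3 ≈ 37.25·1.73205 ≈ 64.5189
Hypotenuse = 2·37.25 = 74.5

Long leg = 37.25√3 = 64.52, Hypotenuse = 74.5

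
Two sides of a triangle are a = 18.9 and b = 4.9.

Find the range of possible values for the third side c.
Triangle inequality: |a − b| < c < a + b
|a − b| = |18.9 − 4.9| = 14
a + b = 18.9 + 4.9 = 23.8

14 < c < 23.8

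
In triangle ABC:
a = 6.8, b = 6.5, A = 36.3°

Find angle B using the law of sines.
a/sin(A) = b/sin(B)  ⇒  sin(B) = b·sin(A)/a = 6.5·sin(36.3°)/6.8
sin(36.3°) ≈ 0.592013
sin(B) ≈ 6.5·0.592013/6.8 ≈ 3.84809/6.8 ≈ 0.565895
B = arcsin(0.565895) ≈ 34.4645°
(Since b ≤ a we need B ≤ A, so the obtuse alternative 180° − 34.4645° ≈ 145.536° is rejected.)

B = 34.46°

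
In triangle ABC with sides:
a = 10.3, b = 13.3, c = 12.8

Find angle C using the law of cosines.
c² = a² + b² − 2ab·cos(C)  ⇒  cos(C) = (a² + b² − c²)/(2ab)
cos(C) = (10.3² + 13.3² − 12.8²)/(2·10.3·13.3) = (106.09 + 176.89 − 163.84)/273.98 = 119.14/273.98 ≈ 0.434849
C = arccos(0.434849) ≈ 64.2243°

C = 64.22°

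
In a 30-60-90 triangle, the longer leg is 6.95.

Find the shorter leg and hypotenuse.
In a 30-60-90 triangle the sides are in ratio 1 : √3 : 2, so short leg = long leg/√3 and hypotenuse = 2·(short leg).
Short leg = 6.95/√3 ≈ 6.95/1.73205 ≈ 4.01258
Hypotenuse = 2·4.01258 ≈ 8.02517

Short leg = 4.013, Hypotenuse = 8.025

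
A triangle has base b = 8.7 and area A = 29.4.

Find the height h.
A = ½·b·h  ⇒  h = 2A/b = 2·29.4/8.7 = 58.8/8.7 ≈ 6.75862

h = 6.759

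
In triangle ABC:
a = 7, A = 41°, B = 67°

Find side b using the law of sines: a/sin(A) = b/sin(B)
a/sin(A) = b/sin(B)  ⇒  b = a·sin(B)/sin(A) = 7·sin(67°)/sin(41°)
sin(67°) ≈ 0.920505, sin(41°) ≈ 0.656059
b ≈ 7·0.920505/0.656059 ≈ 6.44353/0.656059 ≈ 9.82158

b = 9.822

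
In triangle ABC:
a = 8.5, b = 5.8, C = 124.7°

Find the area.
Two sides and the included angle (SAS): A = ½·a·b·sin(C) = ½·8.5·5.8·sin(124.7°)
sin(124.7°) ≈ 0.822144
A ≈ ½·49.3·0.822144 = 24.65·0.822144 ≈ 20.2659

Area = 20.27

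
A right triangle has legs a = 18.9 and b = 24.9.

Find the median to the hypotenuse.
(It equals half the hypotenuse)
Hypotenuse c = √(a² + b²) = √(357.21 + 620.01) = √977.22 ≈ 31.2605
Median to hypotenuse = c/2 ≈ 31.2605/2 ≈ 15.6303

Median = 15.63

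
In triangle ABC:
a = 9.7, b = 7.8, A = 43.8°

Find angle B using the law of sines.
a/sin(A) = b/sin(B)  ⇒  sin(B) = b·sin(A)/a = 7.8·sin(43.8°)/9.7
sin(43.8°) ≈ 0.692143
sin(B) ≈ 7.8·0.692143/9.7 ≈ 5.39872/9.7 ≈ 0.556569
B = arcsin(0.556569) ≈ 33.8188°
(Since b ≤ a we need B ≤ A, so the obtuse alternative 180° − 33.8188° ≈ 146.181° is rejected.)

B = 33.82°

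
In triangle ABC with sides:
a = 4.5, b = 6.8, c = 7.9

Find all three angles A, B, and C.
Law of cosines for each angle (a² = 20.25, b² = 46.24, c² = 62.41):
cos(A) = (b² + c² − a²)/(2bc) = (46.24 + 62.41 − 20.25)/(2·6.8·7.9) = 88.4/107.44 ≈ 0.822785  ⇒  A ≈ 34.6355°
cos(B) = (a² + c² − b²)/(2ac) = (20.25 + 62.41 − 46.24)/(2·4.5·7.9) = 36.42/71.1 ≈ 0.512236  ⇒  B ≈ 59.1871°
cos(C) = (a² + b² − c²)/(2ab) = (20.25 + 46.24 − 62.41)/(2·4.5·6.8) = 4.08/61.2 ≈ 0.0666667  ⇒  C ≈ 86.1774°
Check: A + B + C ≈ 180°

A = 34.64°, B = 59.19°, C = 86.18°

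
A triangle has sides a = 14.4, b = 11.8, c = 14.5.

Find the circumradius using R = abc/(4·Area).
First find the area with Heron's formula.
s = (14.4 + 11.8 + 14.5)/2 = 20.35
Area = √(s(s−a)(s−b)(s−c)) = √(20.35·5.95·8.55·5.85) ≈ √6056.24 ≈ 77.8219
abc = 14.4·11.8·14.5 = 2463.84
R = abc/(4·Area) ≈ 2463.84/(4·77.8219) = 2463.84/311.287 ≈ 7.915

R = 7.915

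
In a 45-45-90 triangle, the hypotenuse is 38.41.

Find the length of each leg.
In a 45-45-90 triangle hypotenuse = leg·√2, so leg = hypotenuse/√2.
Leg = 38.41/√2 ≈ 38.41/1.41421 ≈ 27.16

Each leg = 27.16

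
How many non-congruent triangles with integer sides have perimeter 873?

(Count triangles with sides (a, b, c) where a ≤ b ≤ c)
Let a ≤ b ≤ c with a + b + c = 873. The only binding inequality is a + b > c, i.e. 873 − c > c, so c < 873/2; and c ≥ 873/3 since c is the largest side.
So 291 ≤ c ≤ 436. For each c, b runs from ⌈(873 − c)/2⌉ up to c (then a = 873 − b − c satisfies 1 ≤ a ≤ b automatically), giving c − ⌈(873 − c)/2⌉ + 1 choices.
Summing over c: 1 + 2 + 4 + 5 + … + 217 + 218  (146 terms, c = 291, …, 436) = 15987
Check (closed form: nearest integer to p²/48 for even p, (p+3)²/48 for odd p): (873+3)²/48 = 876²/48 = 767376/48 ≈ 15987.00 → 15987

15987 triangles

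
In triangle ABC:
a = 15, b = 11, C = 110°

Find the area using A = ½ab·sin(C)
A = ½·a·b·sin(C) = ½·15·11·sin(110°)
sin(110°) ≈ 0.939693
A ≈ ½·165·0.939693 = 82.5·0.939693 ≈ 77.5246

Area = 77.52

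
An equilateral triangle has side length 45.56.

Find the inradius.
r = Area/s with s the semi-perimeter.
Area = (√3/4)·45.56² = (√3/4)·2075.7136 ≈ 0.433013·2075.7136 ≈ 898.81
s = 3·45.56/2 = 68.34
r ≈ 898.81/68.34 ≈ 13.152
(Equivalently r = side/(2√3) = 45.56/3.4641 ≈ 13.152.)

r = 13.15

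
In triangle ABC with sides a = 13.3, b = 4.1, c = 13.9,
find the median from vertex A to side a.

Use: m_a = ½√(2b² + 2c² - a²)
m_a = ½√(2·4.1² + 2·13.9² − 13.3²) = ½√(2·16.81 + 2·193.21 − 176.89) = ½√(33.62 + 386.42 − 176.89) = ½√243.15
√243.15 ≈ 15.5933, so m_a ≈ 7.79663

m_a = 7.797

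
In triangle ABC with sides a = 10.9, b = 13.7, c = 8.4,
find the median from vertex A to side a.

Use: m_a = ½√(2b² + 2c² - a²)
m_a = ½√(2·13.7² + 2·8.4² − 10.9²) = ½√(2·187.69 + 2·70.56 − 118.81) = ½√(375.38 + 141.12 − 118.81) = ½√397.69
√397.69 ≈ 19.9422, so m_a ≈ 9.97108

m_a = 9.971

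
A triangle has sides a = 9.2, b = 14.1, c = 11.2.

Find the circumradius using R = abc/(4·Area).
First find the area with Heron's formula.
s = (9.2 + 14.1 + 11.2)/2 = 17.25
Area = √(s(s−a)(s−b)(s−c)) = √(17.25·8.05·3.15·6.05) ≈ √2646.37 ≈ 51.4429
abc = 9.2·14.1·11.2 = 1452.864
R = abc/(4·Area) ≈ 1452.864/(4·51.4429) = 1452.864/205.772 ≈ 7.06057

R = 7.061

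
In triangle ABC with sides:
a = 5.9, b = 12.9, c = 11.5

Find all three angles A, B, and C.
Law of cosines for each angle (a² = 34.81, b² = 166.41, c² = 132.25):
cos(A) = (b² + c² − a²)/(2bc) = (166.41 + 132.25 − 34.81)/(2·12.9·11.5) = 263.85/296.7 ≈ 0.889282  ⇒  A ≈ 27.2168°
cos(B) = (a² + c² − b²)/(2ac) = (34.81 + 132.25 − 166.41)/(2·5.9·11.5) = 0.65/135.7 ≈ 0.00478998  ⇒  B ≈ 89.7256°
cos(C) = (a² + b² − c²)/(2ab) = (34.81 + 166.41 − 132.25)/(2·5.9·12.9) = 68.97/152.22 ≈ 0.453094  ⇒  C ≈ 63.0576°
Check: A + B + C ≈ 180°

A = 27.22°, B = 89.73°, C = 63.06°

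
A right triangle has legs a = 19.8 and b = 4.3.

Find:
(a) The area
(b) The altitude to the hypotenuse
(a) The legs are perpendicular, so Area = ½·a·b = ½·19.8·4.3 = ½·85.14 = 42.57
(b) Hypotenuse c = √(a² + b²) = √(392.04 + 18.49) = √410.53 ≈ 20.2615
    Area = ½·c·h_c  ⇒  h_c = 2·Area/c = 85.14/20.2615 ≈ 4.20205

Area = 42.57, h_c = 4.202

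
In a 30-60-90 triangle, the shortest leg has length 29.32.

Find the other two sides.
In a 30-60-90 triangle the sides are in ratio 1 : √3 : 2 (short leg : long leg : hypotenuse).
Long leg = 29.32·√3 ≈ 29.32·1.73205 ≈ 50.7837
Hypotenuse = 2·29.32 = 58.64

Long leg = 29.32√3 = 50.78, Hypotenuse = 58.64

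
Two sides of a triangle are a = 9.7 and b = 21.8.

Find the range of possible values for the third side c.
Triangle inequality: |a − b| < c < a + b
|a − b| = |9.7 − 21.8| = 12.1
a + b = 9.7 + 21.8 = 31.5

12.1 < c < 31.5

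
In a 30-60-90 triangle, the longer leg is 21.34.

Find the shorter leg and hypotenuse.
In a 30-60-90 triangle the sides are in ratio 1 : √3 : 2, so short leg = long leg/√3 and hypotenuse = 2·(short leg).
Short leg = 21.34/√3 ≈ 21.34/1.73205 ≈ 12.3207
Hypotenuse = 2·12.3207 ≈ 24.6413

Short leg = 12.32, Hypotenuse = 24.64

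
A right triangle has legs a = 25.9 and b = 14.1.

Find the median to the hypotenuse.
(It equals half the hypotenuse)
Hypotenuse c = √(a² + b²) = √(670.81 + 198.81) = √869.62 ≈ 29.4893
Median to hypotenuse = c/2 ≈ 29.4893/2 ≈ 14.7447

Median = 14.74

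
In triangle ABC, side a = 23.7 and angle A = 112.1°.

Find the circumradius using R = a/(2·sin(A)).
R = a/(2·sin(A)) = 23.7/(2·sin(112.1°))
sin(112.1°) ≈ 0.926529
R ≈ 23.7/(2·0.926529) = 23.7/1.85306 ≈ 12.7897

R = 12.79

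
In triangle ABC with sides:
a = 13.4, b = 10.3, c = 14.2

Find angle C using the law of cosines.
c² = a² + b² − 2ab·cos(C)  ⇒  cos(C) = (a² + b² − c²)/(2ab)
cos(C) = (13.4² + 10.3² − 14.2²)/(2·13.4·10.3) = (179.56 + 106.09 − 201.64)/276.04 = 84.01/276.04 ≈ 0.30434
C = arccos(0.30434) ≈ 72.2815°

C = 72.28°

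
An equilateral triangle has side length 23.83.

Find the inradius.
r = Area/s with s the semi-perimeter.
Area = (√3/4)·23.83² = (√3/4)·567.8689 ≈ 0.433013·567.8689 ≈ 245.894
s = 3·23.83/2 = 35.745
r ≈ 245.894/35.745 ≈ 6.87913
(Equivalently r = side/(2√3) = 23.83/3.4641 ≈ 6.87913.)

r = 6.879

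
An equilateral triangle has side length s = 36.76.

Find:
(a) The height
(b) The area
(a) The height splits the triangle into two 30-60-90 halves: h = s·√3/2 = 36.76·1.73205/2 ≈ 63.6702/2 ≈ 31.8351
(b) Area = (√3/4)·s² = (√3/4)·36.76² = (√3/4)·1351.2976 ≈ 0.433013·1351.2976 ≈ 585.129

Height = 31.84, Area = 585.1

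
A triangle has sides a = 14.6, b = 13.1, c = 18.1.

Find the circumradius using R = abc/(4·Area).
First find the area with Heron's formula.
s = (14.6 + 13.1 + 18.1)/2 = 22.9
Area = √(s(s−a)(s−b)(s−c)) = √(22.9·8.3·9.8·4.8) ≈ √8940.89 ≈ 94.5563
abc = 14.6·13.1·18.1 = 3461.806
R = abc/(4·Area) ≈ 3461.806/(4·94.5563) = 3461.806/378.225 ≈ 9.15276

R = 9.153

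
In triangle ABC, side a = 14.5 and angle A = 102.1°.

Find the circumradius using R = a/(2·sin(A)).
R = a/(2·sin(A)) = 14.5/(2·sin(102.1°))
sin(102.1°) ≈ 0.977783
R ≈ 14.5/(2·0.977783) = 14.5/1.95557 ≈ 7.41473

R = 7.415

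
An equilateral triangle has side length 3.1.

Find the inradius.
r = Area/s with s the semi-perimeter.
Area = (√3/4)·3.1² = (√3/4)·9.61 ≈ 0.433013·9.61 ≈ 4.16125
s = 3·3.1/2 = 4.65
r ≈ 4.16125/4.65 ≈ 0.894893
(Equivalently r = side/(2√3) = 3.1/3.4641 ≈ 0.894893.)

r = 0.8949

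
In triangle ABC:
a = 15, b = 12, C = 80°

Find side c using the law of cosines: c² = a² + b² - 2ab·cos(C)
c² = 15² + 12² − 2·15·12·cos(80°)
cos(80°) ≈ 0.173648
c² ≈ 225 + 144 − 360·(0.173648) ≈ 369 − 62.5133 ≈ 306.487
c ≈ √306.487 ≈ 17.5068

c = 17.51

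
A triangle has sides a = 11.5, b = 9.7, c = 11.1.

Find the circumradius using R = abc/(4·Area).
First find the area with Heron's formula.
s = (11.5 + 9.7 + 11.1)/2 = 16.15
Area = √(s(s−a)(s−b)(s−c)) = √(16.15·4.65·6.45·5.05) ≈ √2446.11 ≈ 49.4582
abc = 11.5·9.7·11.1 = 1238.205
R = abc/(4·Area) ≈ 1238.205/(4·49.4582) = 1238.205/197.833 ≈ 6.25885

R = 6.259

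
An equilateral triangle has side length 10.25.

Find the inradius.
r = Area/s with s the semi-perimeter.
Area = (√3/4)·10.25² = (√3/4)·105.0625 ≈ 0.433013·105.0625 ≈ 45.4934
s = 3·10.25/2 = 15.375
r ≈ 45.4934/15.375 ≈ 2.95892
(Equivalently r = side/(2√3) = 10.25/3.4641 ≈ 2.95892.)

r = 2.959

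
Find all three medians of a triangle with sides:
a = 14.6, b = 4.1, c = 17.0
Median formula: m_a = ½√(2b² + 2c² − a²) (and cyclically). a² = 213.16, b² = 16.81, c² = 289.
m_a = ½√(2·16.81 + 2·289 − 213.16) = ½√398.46 ≈ ½·19.9615 ≈ 9.98073
m_b = ½√(2·213.16 + 2·289 − 16.81) = ½√987.51 ≈ ½·31.4247 ≈ 15.7123
m_c = ½√(2·213.16 + 2·16.81 − 289) = ½√170.94 ≈ ½·13.0744 ≈ 6.5372

m_a = 9.981, m_b = 15.71, m_c = 6.537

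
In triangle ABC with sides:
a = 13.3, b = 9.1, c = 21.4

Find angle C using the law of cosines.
c² = a² + b² − 2ab·cos(C)  ⇒  cos(C) = (a² + b² − c²)/(2ab)
cos(C) = (13.3² + 9.1² − 21.4²)/(2·13.3·9.1) = (176.89 + 82.81 − 457.96)/242.06 = -198.26/242.06 ≈ -0.819053
C = arccos(-0.819053) ≈ 144.99°

C = 145°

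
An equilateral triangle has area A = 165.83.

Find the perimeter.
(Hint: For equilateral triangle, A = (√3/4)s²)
A = (√3/4)s²  ⇒  s² = 4A/√3 = 4·165.83/√3 = 663.32/1.73205 ≈ 382.968
s ≈ √382.968 ≈ 19.5696
Perimeter = 3s ≈ 3·19.5696 ≈ 58.7087

Perimeter = 58.71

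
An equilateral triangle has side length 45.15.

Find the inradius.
r = Area/s with s the semi-perimeter.
Area = (√3/4)·45.15² = (√3/4)·2038.5225 ≈ 0.433013·2038.5225 ≈ 882.706
s = 3·45.15/2 = 67.725
r ≈ 882.706/67.725 ≈ 13.0337
(Equivalently r = side/(2√3) = 45.15/3.4641 ≈ 13.0337.)

r = 13.03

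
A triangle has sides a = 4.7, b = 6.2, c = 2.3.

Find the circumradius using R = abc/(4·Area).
First find the area with Heron's formula.
s = (4.7 + 6.2 + 2.3)/2 = 6.6
Area = √(s(s−a)(s−b)(s−c)) = √(6.6·1.9·0.4·4.3) ≈ √21.5688 ≈ 4.64422
abc = 4.7·6.2·2.3 = 67.022
R = abc/(4·Area) ≈ 67.022/(4·4.64422) = 67.022/18.5769 ≈ 3.60782

R = 3.608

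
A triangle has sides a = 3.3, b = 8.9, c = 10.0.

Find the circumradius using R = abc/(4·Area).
First find the area with Heron's formula.
s = (3.3 + 8.9 + 10.0)/2 = 11.1
Area = √(s(s−a)(s−b)(s−c)) = √(11.1·7.8·2.2·1.1) ≈ √209.524 ≈ 14.4749
abc = 3.3·8.9·10.0 = 293.7
R = abc/(4·Area) ≈ 293.7/(4·14.4749) = 293.7/57.8997 ≈ 5.07256

R = 5.073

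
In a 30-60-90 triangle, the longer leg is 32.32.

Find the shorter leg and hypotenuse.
In a 30-60-90 triangle the sides are in ratio 1 : √3 : 2, so short leg = long leg/√3 and hypotenuse = 2·(short leg).
Short leg = 32.32/√3 ≈ 32.32/1.73205 ≈ 18.66
Hypotenuse = 2·18.66 ≈ 37.3199

Short leg = 18.66, Hypotenuse = 37.32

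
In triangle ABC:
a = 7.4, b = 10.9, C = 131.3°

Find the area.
Two sides and the included angle (SAS): A = ½·a·b·sin(C) = ½·7.4·10.9·sin(131.3°)
sin(131.3°) ≈ 0.751264
A ≈ ½·80.66·0.751264 = 40.33·0.751264 ≈ 30.2985

Area = 30.3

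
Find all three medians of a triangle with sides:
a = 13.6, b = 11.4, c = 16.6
Median formula: m_a = ½√(2b² + 2c² − a²) (and cyclically). a² = 184.96, b² = 129.96, c² = 275.56.
m_a = ½√(2·129.96 + 2·275.56 − 184.96) = ½√626.08 ≈ ½·25.0216 ≈ 12.5108
m_b = ½√(2·184.96 + 2·275.56 − 129.96) = ½√791.08 ≈ ½·28.1261 ≈ 14.0631
m_c = ½√(2·184.96 + 2·129.96 − 275.56) = ½√354.28 ≈ ½·18.8223 ≈ 9.41116

m_a = 12.51, m_b = 14.06, m_c = 9.411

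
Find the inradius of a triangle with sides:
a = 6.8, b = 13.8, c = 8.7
r = Area/s where s is the semi-perimeter.
s = (6.8 + 13.8 + 8.7)/2 = 29.3/2 = 14.65
Area = √(s(s−a)(s−b)(s−c)) = √(14.65·7.85·0.85·5.95) ≈ √581.625 ≈ 24.1169
r ≈ 24.1169/14.65 ≈ 1.64621

r = 1.646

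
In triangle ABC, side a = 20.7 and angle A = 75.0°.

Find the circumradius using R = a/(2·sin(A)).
R = a/(2·sin(A)) = 20.7/(2·sin(75.0°))
sin(75.0°) ≈ 0.965926
R ≈ 20.7/(2·0.965926) = 20.7/1.93185 ≈ 10.7151

R = 10.72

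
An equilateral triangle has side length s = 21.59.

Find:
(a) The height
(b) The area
(a) The height splits the triangle into two 30-60-90 halves: h = s·√3/2 = 21.59·1.73205/2 ≈ 37.395/2 ≈ 18.6975
(b) Area = (√3/4)·s² = (√3/4)·21.59² = (√3/4)·466.1281 ≈ 0.433013·466.1281 ≈ 201.839

Height = 18.7, Area = 201.8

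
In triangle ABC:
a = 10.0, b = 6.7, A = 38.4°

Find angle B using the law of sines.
a/sin(A) = b/sin(B)  ⇒  sin(B) = b·sin(A)/a = 6.7·sin(38.4°)/10.0
sin(38.4°) ≈ 0.621148
sin(B) ≈ 6.7·0.621148/10.0 ≈ 4.16169/10.0 ≈ 0.416169
B = arcsin(0.416169) ≈ 24.593°
(Since b ≤ a we need B ≤ A, so the obtuse alternative 180° − 24.593° ≈ 155.407° is rejected.)

B = 24.59°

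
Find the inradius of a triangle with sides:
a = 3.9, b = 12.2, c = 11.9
r = Area/s where s is the semi-perimeter.
s = (3.9 + 12.2 + 11.9)/2 = 28/2 = 14
Area = √(s(s−a)(s−b)(s−c)) = √(14·10.1·1.8·2.1) ≈ √534.492 ≈ 23.1191
r ≈ 23.1191/14 ≈ 1.65136

r = 1.651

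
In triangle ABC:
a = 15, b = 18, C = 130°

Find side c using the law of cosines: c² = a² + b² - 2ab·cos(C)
c² = 15² + 18² − 2·15·18·cos(130°)
cos(130°) ≈ -0.642788
c² ≈ 225 + 324 − 540·(-0.642788) ≈ 549 + 347.105 ≈ 896.105
c ≈ √896.105 ≈ 29.935

c = 29.94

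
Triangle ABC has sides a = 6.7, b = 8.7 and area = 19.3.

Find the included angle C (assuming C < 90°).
Area = ½·a·b·sin(C)  ⇒  sin(C) = 2·Area/(a·b) = 2·19.3/(6.7·8.7) = 38.6/58.29 ≈ 0.662206
C = arcsin(0.662206) ≈ 41.4683° (taking the acute solution since C < 90°)

C = 41.47°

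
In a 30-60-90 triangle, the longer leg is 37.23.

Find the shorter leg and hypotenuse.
In a 30-60-90 triangle the sides are in ratio 1 : √3 : 2, so short leg = long leg/√3 and hypotenuse = 2·(short leg).
Short leg = 37.23/√3 ≈ 37.23/1.73205 ≈ 21.4948
Hypotenuse = 2·21.4948 ≈ 42.9895

Short leg = 21.49, Hypotenuse = 42.99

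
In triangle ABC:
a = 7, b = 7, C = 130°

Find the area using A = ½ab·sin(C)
A = ½·a·b·sin(C) = ½·7·7·sin(130°)
sin(130°) ≈ 0.766044
A ≈ ½·49·0.766044 = 24.5·0.766044 ≈ 18.7681

Area = 18.77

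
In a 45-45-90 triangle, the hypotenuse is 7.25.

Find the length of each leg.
In a 45-45-90 triangle hypotenuse = leg·√2, so leg = hypotenuse/√2.
Leg = 7.25/√2 ≈ 7.25/1.41421 ≈ 5.12652

Each leg = 5.127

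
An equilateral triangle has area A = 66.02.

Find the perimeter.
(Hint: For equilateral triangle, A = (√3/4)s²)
A = (√3/4)s²  ⇒  s² = 4A/√3 = 4·66.02/√3 = 264.08/1.73205 ≈ 152.467
s ≈ √152.467 ≈ 12.3477
Perimeter = 3s ≈ 3·12.3477 ≈ 37.0432

Perimeter = 37.04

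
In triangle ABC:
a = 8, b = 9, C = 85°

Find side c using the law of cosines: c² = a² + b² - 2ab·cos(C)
c² = 8² + 9² − 2·8·9·cos(85°)
cos(85°) ≈ 0.0871557
c² ≈ 64 + 81 − 144·(0.0871557) ≈ 145 − 12.5504 ≈ 132.45
c ≈ √132.45 ≈ 11.5087

c = 11.51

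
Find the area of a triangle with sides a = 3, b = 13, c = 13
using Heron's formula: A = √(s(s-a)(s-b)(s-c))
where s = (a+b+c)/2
s = (3 + 13 + 13)/2 = 29/2 = 14.5
s − a = 11.5, s − b = 1.5, s − c = 1.5
s(s−a)(s−b)(s−c) = 14.5·11.5·1.5·1.5 = 375.1875
Area = √375.1875 ≈ 19.3698

s = 14.5, Area = 19.37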